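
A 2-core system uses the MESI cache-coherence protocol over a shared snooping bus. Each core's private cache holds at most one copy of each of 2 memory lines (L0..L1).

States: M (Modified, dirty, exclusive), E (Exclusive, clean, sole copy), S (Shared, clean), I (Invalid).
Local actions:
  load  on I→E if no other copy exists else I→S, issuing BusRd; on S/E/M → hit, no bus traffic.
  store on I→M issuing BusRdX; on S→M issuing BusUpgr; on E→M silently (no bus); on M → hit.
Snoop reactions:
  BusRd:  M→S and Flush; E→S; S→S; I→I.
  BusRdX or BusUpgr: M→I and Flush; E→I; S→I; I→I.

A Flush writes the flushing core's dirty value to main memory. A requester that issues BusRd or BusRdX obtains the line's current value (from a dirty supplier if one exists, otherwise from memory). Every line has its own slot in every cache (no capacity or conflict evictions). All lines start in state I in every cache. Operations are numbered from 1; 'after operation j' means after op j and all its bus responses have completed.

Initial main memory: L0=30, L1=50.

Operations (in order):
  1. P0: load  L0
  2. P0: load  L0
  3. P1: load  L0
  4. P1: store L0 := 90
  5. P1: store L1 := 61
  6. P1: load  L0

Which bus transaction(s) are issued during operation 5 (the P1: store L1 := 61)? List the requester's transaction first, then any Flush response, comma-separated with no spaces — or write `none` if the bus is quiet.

bus = BusRdX

step 1: P0: load  L0  ⟶  EI  (L0)  txn=BusRd  M[L0]=30
step 2: P0: load  L0  ⟶  EI  (L0)  txn=∅  M[L0]=30
step 3: P1: load  L0  ⟶  SS  (L0)  txn=BusRd  M[L0]=30
step 4: P1: store L0 := 90  ⟶  IM  (L0)  txn=BusUpgr  M[L0]=30
step 5: P1: store L1 := 61  ⟶  IM  (L1)  txn=BusRdX  M[L1]=50
step 6: P1: load  L0  ⟶  IM  (L0)  txn=∅  M[L0]=30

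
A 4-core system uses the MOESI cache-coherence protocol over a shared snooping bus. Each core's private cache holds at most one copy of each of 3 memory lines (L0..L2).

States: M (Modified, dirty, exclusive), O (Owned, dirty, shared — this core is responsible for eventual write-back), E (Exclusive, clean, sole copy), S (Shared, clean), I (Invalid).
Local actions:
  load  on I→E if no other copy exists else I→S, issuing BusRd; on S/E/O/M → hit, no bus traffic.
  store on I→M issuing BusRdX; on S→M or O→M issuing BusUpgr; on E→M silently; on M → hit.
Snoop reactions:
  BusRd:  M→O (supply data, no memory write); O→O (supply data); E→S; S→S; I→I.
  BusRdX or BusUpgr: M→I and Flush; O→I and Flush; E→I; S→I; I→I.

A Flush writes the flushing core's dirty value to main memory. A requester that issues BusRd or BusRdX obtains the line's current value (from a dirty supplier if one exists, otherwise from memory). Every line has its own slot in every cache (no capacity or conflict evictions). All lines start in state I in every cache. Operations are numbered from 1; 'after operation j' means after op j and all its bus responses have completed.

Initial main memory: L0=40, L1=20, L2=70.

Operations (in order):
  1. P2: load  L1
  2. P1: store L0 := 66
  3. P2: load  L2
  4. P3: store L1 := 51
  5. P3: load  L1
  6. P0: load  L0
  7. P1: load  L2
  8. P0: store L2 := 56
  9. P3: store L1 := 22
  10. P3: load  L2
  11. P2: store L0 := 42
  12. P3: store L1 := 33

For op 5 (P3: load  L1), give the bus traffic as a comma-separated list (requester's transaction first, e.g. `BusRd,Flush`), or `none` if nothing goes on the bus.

[1] P2: load  L1 | P0:I, P1:I, P2:E(20), P3:I | bus: BusRd
[2] P1: store L0 := 66 | P0:I, P1:M(66), P2:I, P3:I | bus: BusRdX
[3] P2: load  L2 | P0:I, P1:I, P2:E(70), P3:I | bus: BusRd
[4] P3: store L1 := 51 | P0:I, P1:I, P2:I, P3:M(51) | bus: BusRdX
[5] P3: load  L1 | P0:I, P1:I, P2:I, P3:M(51) | bus: none
[6] P0: load  L0 | P0:S(66), P1:O(66), P2:I, P3:I | bus: BusRd
[7] P1: load  L2 | P0:I, P1:S(70), P2:S(70), P3:I | bus: BusRd
[8] P0: store L2 := 56 | P0:M(56), P1:I, P2:I, P3:I | bus: BusRdX
[9] P3: store L1 := 22 | P0:I, P1:I, P2:I, P3:M(22) | bus: none
[10] P3: load  L2 | P0:O(56), P1:I, P2:I, P3:S(56) | bus: BusRd
[11] P2: store L0 := 42 | P0:I, P1:I, P2:M(42), P3:I | bus: BusRdX,Flush
[12] P3: store L1 := 33 | P0:I, P1:I, P2:I, P3:M(33) | bus: none

bus = none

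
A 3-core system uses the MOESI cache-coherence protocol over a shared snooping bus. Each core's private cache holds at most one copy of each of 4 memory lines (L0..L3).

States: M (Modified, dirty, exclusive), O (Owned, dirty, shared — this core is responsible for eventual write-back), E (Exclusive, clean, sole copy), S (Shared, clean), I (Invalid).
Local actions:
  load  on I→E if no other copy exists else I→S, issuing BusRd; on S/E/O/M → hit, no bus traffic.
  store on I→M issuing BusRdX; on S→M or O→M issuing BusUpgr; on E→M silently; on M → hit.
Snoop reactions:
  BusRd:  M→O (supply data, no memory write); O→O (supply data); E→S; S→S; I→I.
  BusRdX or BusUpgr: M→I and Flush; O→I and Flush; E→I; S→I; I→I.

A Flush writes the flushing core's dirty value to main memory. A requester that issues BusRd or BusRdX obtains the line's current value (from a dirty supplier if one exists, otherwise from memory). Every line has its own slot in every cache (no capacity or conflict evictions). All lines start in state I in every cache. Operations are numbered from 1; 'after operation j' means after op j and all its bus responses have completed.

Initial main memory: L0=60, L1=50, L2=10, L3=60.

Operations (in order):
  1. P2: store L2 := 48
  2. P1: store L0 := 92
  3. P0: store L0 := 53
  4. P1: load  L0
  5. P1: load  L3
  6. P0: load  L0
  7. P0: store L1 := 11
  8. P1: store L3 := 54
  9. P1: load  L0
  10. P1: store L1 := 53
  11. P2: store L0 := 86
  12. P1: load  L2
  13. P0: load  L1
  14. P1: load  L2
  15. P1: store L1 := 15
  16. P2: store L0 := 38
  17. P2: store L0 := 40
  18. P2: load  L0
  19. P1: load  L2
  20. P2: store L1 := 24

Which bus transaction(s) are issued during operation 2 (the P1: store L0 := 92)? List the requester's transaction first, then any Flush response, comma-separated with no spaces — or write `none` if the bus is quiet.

  op1 P2: store L2 := 48 → I/I/M on L2; bus BusRdX; mem=10
  op2 P1: store L0 := 92 → I/M/I on L0; bus BusRdX; mem=60
  op3 P0: store L0 := 53 → M/I/I on L0; bus BusRdX Flush; mem=92
  op4 P1: load  L0 → O/S/I on L0; bus BusRd; mem=92
  op5 P1: load  L3 → I/E/I on L3; bus BusRd; mem=60
  op6 P0: load  L0 → O/S/I on L0; bus (none); mem=92
  op7 P0: store L1 := 11 → M/I/I on L1; bus BusRdX; mem=50
  op8 P1: store L3 := 54 → I/M/I on L3; bus (none); mem=60
  op9 P1: load  L0 → O/S/I on L0; bus (none); mem=92
  op10 P1: store L1 := 53 → I/M/I on L1; bus BusRdX Flush; mem=11
  op11 P2: store L0 := 86 → I/I/M on L0; bus BusRdX Flush; mem=53
  op12 P1: load  L2 → I/S/O on L2; bus BusRd; mem=10
  op13 P0: load  L1 → S/O/I on L1; bus BusRd; mem=11
  op14 P1: load  L2 → I/S/O on L2; bus (none); mem=10
  op15 P1: store L1 := 15 → I/M/I on L1; bus BusUpgr; mem=11
  op16 P2: store L0 := 38 → I/I/M on L0; bus (none); mem=53
  op17 P2: store L0 := 40 → I/I/M on L0; bus (none); mem=53
  op18 P2: load  L0 → I/I/M on L0; bus (none); mem=53
  op19 P1: load  L2 → I/S/O on L2; bus (none); mem=10
  op20 P2: store L1 := 24 → I/I/M on L1; bus BusRdX Flush; mem=15

bus = BusRdX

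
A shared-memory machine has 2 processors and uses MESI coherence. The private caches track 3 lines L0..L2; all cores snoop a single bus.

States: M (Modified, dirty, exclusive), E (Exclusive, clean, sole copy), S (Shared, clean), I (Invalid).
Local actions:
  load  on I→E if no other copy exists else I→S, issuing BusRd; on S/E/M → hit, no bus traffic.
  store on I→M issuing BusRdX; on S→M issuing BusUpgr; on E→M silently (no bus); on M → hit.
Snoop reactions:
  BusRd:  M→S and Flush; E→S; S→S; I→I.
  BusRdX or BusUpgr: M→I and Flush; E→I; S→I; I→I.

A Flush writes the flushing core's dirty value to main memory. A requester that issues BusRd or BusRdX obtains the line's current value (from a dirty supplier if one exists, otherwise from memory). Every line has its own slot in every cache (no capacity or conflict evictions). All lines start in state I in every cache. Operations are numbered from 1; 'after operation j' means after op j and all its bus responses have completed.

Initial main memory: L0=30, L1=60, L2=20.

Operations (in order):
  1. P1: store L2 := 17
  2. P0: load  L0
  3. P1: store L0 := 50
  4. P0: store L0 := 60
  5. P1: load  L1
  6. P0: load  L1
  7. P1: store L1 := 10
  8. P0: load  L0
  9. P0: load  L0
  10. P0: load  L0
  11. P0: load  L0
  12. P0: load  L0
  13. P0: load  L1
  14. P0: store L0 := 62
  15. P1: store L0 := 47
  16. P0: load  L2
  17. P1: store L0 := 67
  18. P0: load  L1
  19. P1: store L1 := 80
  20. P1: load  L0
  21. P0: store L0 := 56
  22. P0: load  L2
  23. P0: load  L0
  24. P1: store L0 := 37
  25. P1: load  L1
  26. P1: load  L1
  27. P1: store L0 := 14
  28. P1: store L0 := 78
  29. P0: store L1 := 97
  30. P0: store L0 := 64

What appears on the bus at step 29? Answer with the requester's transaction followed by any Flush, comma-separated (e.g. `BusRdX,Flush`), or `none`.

step 1: P1: store L2 := 17  ⟶  IM  (L2)  txn=BusRdX  M[L2]=20
step 2: P0: load  L0  ⟶  EI  (L0)  txn=BusRd  M[L0]=30
step 3: P1: store L0 := 50  ⟶  IM  (L0)  txn=BusRdX  M[L0]=30
step 4: P0: store L0 := 60  ⟶  MI  (L0)  txn=BusRdX+Flush  M[L0]=50
step 5: P1: load  L1  ⟶  IE  (L1)  txn=BusRd  M[L1]=60
step 6: P0: load  L1  ⟶  SS  (L1)  txn=BusRd  M[L1]=60
step 7: P1: store L1 := 10  ⟶  IM  (L1)  txn=BusUpgr  M[L1]=60
step 8: P0: load  L0  ⟶  MI  (L0)  txn=∅  M[L0]=50
step 9: P0: load  L0  ⟶  MI  (L0)  txn=∅  M[L0]=50
step 10: P0: load  L0  ⟶  MI  (L0)  txn=∅  M[L0]=50
step 11: P0: load  L0  ⟶  MI  (L0)  txn=∅  M[L0]=50
step 12: P0: load  L0  ⟶  MI  (L0)  txn=∅  M[L0]=50
step 13: P0: load  L1  ⟶  SS  (L1)  txn=BusRd+Flush  M[L1]=10
step 14: P0: store L0 := 62  ⟶  MI  (L0)  txn=∅  M[L0]=50
step 15: P1: store L0 := 47  ⟶  IM  (L0)  txn=BusRdX+Flush  M[L0]=62
step 16: P0: load  L2  ⟶  SS  (L2)  txn=BusRd+Flush  M[L2]=17
step 17: P1: store L0 := 67  ⟶  IM  (L0)  txn=∅  M[L0]=62
step 18: P0: load  L1  ⟶  SS  (L1)  txn=∅  M[L1]=10
step 19: P1: store L1 := 80  ⟶  IM  (L1)  txn=BusUpgr  M[L1]=10
step 20: P1: load  L0  ⟶  IM  (L0)  txn=∅  M[L0]=62
step 21: P0: store L0 := 56  ⟶  MI  (L0)  txn=BusRdX+Flush  M[L0]=67
step 22: P0: load  L2  ⟶  SS  (L2)  txn=∅  M[L2]=17
step 23: P0: load  L0  ⟶  MI  (L0)  txn=∅  M[L0]=67
step 24: P1: store L0 := 37  ⟶  IM  (L0)  txn=BusRdX+Flush  M[L0]=56
step 25: P1: load  L1  ⟶  IM  (L1)  txn=∅  M[L1]=10
step 26: P1: load  L1  ⟶  IM  (L1)  txn=∅  M[L1]=10
step 27: P1: store L0 := 14  ⟶  IM  (L0)  txn=∅  M[L0]=56
step 28: P1: store L0 := 78  ⟶  IM  (L0)  txn=∅  M[L0]=56
step 29: P0: store L1 := 97  ⟶  MI  (L1)  txn=BusRdX+Flush  M[L1]=80
step 30: P0: store L0 := 64  ⟶  MI  (L0)  txn=BusRdX+Flush  M[L0]=78

bus = BusRdX,Flush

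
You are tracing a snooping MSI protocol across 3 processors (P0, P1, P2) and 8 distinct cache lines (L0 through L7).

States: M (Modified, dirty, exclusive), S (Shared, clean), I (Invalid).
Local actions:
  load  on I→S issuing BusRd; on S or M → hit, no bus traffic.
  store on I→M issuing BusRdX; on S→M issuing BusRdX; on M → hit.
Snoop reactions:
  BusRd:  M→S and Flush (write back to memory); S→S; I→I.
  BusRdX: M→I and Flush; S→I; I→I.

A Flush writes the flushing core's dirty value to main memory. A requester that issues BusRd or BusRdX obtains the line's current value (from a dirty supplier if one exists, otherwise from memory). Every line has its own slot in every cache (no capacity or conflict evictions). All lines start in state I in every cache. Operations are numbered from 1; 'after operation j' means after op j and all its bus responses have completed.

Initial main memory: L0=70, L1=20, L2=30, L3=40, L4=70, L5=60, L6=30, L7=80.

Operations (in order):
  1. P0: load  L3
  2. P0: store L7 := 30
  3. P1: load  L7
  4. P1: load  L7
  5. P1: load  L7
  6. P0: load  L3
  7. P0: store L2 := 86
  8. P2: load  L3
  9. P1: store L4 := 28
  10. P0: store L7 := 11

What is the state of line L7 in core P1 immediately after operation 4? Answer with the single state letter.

1. P0: load  L3  bus=[BusRd]  L3: P0=S P1=I P2=I  mem[L3]=40
2. P0: store L7 := 30  bus=[BusRdX]  L7: P0=M P1=I P2=I  mem[L7]=80
3. P1: load  L7  bus=[BusRd,Flush]  L7: P0=S P1=S P2=I  mem[L7]=30
4. P1: load  L7  bus=[-]  L7: P0=S P1=S P2=I  mem[L7]=30
5. P1: load  L7  bus=[-]  L7: P0=S P1=S P2=I  mem[L7]=30
6. P0: load  L3  bus=[-]  L3: P0=S P1=I P2=I  mem[L3]=40
7. P0: store L2 := 86  bus=[BusRdX]  L2: P0=M P1=I P2=I  mem[L2]=30
8. P2: load  L3  bus=[BusRd]  L3: P0=S P1=I P2=S  mem[L3]=40
9. P1: store L4 := 28  bus=[BusRdX]  L4: P0=I P1=M P2=I  mem[L4]=70
10. P0: store L7 := 11  bus=[BusRdX]  L7: P0=M P1=I P2=I  mem[L7]=30

state = S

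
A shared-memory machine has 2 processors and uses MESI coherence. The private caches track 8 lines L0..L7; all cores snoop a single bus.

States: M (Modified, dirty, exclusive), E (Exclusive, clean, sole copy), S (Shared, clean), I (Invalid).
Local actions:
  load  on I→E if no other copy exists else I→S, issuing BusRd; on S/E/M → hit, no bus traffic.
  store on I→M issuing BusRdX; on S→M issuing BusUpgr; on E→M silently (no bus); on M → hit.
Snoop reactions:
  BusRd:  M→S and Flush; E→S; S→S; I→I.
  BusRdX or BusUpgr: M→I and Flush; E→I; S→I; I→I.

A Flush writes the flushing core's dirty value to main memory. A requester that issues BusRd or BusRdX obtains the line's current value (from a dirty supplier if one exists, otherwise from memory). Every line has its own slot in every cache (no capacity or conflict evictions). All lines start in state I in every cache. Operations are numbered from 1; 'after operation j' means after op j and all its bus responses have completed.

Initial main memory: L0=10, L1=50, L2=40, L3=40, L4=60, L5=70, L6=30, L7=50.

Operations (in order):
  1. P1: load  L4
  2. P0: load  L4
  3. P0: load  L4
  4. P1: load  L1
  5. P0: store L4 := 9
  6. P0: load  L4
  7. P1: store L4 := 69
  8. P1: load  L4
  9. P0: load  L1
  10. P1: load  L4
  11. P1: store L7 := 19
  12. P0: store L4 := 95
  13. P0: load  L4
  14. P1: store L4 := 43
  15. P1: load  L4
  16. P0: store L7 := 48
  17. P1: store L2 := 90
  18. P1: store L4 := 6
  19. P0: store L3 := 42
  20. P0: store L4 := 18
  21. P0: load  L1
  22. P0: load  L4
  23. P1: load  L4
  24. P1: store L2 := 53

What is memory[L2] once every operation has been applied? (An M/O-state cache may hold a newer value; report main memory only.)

  op1 P1: load  L4 → I/E on L4; bus BusRd; mem=60
  op2 P0: load  L4 → S/S on L4; bus BusRd; mem=60
  op3 P0: load  L4 → S/S on L4; bus (none); mem=60
  op4 P1: load  L1 → I/E on L1; bus BusRd; mem=50
  op5 P0: store L4 := 9 → M/I on L4; bus BusUpgr; mem=60
  op6 P0: load  L4 → M/I on L4; bus (none); mem=60
  op7 P1: store L4 := 69 → I/M on L4; bus BusRdX Flush; mem=9
  op8 P1: load  L4 → I/M on L4; bus (none); mem=9
  op9 P0: load  L1 → S/S on L1; bus BusRd; mem=50
  op10 P1: load  L4 → I/M on L4; bus (none); mem=9
  op11 P1: store L7 := 19 → I/M on L7; bus BusRdX; mem=50
  op12 P0: store L4 := 95 → M/I on L4; bus BusRdX Flush; mem=69
  op13 P0: load  L4 → M/I on L4; bus (none); mem=69
  op14 P1: store L4 := 43 → I/M on L4; bus BusRdX Flush; mem=95
  op15 P1: load  L4 → I/M on L4; bus (none); mem=95
  op16 P0: store L7 := 48 → M/I on L7; bus BusRdX Flush; mem=19
  op17 P1: store L2 := 90 → I/M on L2; bus BusRdX; mem=40
  op18 P1: store L4 := 6 → I/M on L4; bus (none); mem=95
  op19 P0: store L3 := 42 → M/I on L3; bus BusRdX; mem=40
  op20 P0: store L4 := 18 → M/I on L4; bus BusRdX Flush; mem=6
  op21 P0: load  L1 → S/S on L1; bus (none); mem=50
  op22 P0: load  L4 → M/I on L4; bus (none); mem=6
  op23 P1: load  L4 → S/S on L4; bus BusRd Flush; mem=18
  op24 P1: store L2 := 53 → I/M on L2; bus (none); mem=40

memory[L2] = 40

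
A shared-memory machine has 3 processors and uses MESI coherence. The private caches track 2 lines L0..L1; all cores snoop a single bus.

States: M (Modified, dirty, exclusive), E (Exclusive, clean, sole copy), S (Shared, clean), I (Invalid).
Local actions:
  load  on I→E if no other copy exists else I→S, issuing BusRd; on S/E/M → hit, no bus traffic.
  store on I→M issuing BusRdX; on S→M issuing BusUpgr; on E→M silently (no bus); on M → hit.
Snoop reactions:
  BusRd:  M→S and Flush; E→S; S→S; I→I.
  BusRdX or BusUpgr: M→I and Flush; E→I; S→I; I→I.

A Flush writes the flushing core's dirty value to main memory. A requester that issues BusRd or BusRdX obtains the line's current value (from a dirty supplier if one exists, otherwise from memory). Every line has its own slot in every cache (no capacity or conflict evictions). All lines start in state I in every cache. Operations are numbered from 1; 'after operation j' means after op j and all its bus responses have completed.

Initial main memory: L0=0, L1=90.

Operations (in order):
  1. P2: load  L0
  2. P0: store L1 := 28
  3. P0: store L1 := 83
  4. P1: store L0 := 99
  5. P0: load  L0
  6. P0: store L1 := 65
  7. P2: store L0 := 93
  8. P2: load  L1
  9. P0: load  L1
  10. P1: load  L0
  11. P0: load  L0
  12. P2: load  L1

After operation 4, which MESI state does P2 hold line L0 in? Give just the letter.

1. P2: load  L0  bus=[BusRd]  L0: P0=I P1=I P2=E  mem[L0]=0
2. P0: store L1 := 28  bus=[BusRdX]  L1: P0=M P1=I P2=I  mem[L1]=90
3. P0: store L1 := 83  bus=[-]  L1: P0=M P1=I P2=I  mem[L1]=90
4. P1: store L0 := 99  bus=[BusRdX]  L0: P0=I P1=M P2=I  mem[L0]=0
5. P0: load  L0  bus=[BusRd,Flush]  L0: P0=S P1=S P2=I  mem[L0]=99
6. P0: store L1 := 65  bus=[-]  L1: P0=M P1=I P2=I  mem[L1]=90
7. P2: store L0 := 93  bus=[BusRdX]  L0: P0=I P1=I P2=M  mem[L0]=99
8. P2: load  L1  bus=[BusRd,Flush]  L1: P0=S P1=I P2=S  mem[L1]=65
9. P0: load  L1  bus=[-]  L1: P0=S P1=I P2=S  mem[L1]=65
10. P1: load  L0  bus=[BusRd,Flush]  L0: P0=I P1=S P2=S  mem[L0]=93
11. P0: load  L0  bus=[BusRd]  L0: P0=S P1=S P2=S  mem[L0]=93
12. P2: load  L1  bus=[-]  L1: P0=S P1=I P2=S  mem[L1]=65

state = I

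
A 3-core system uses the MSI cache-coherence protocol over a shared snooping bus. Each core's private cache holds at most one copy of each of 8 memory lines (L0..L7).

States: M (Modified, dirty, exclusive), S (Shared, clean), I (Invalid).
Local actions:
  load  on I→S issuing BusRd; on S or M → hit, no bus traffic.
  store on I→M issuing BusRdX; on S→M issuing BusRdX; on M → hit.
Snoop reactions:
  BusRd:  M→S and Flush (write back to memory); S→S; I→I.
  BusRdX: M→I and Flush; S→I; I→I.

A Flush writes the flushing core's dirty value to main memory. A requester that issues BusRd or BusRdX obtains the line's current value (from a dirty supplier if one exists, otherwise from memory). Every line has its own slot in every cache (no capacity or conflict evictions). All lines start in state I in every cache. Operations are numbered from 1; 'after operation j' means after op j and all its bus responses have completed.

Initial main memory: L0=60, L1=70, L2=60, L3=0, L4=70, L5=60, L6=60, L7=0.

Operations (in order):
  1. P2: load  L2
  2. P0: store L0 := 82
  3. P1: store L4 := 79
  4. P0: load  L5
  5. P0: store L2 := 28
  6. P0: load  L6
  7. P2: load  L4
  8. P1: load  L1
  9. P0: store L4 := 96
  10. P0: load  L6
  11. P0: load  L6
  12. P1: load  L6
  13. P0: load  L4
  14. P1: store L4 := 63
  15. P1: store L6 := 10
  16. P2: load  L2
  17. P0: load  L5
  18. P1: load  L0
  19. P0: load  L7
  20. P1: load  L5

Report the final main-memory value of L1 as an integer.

memory[L1] = 70

  op1 P2: load  L2 → I/I/S on L2; bus BusRd; mem=60
  op2 P0: store L0 := 82 → M/I/I on L0; bus BusRdX; mem=60
  op3 P1: store L4 := 79 → I/M/I on L4; bus BusRdX; mem=70
  op4 P0: load  L5 → S/I/I on L5; bus BusRd; mem=60
  op5 P0: store L2 := 28 → M/I/I on L2; bus BusRdX; mem=60
  op6 P0: load  L6 → S/I/I on L6; bus BusRd; mem=60
  op7 P2: load  L4 → I/S/S on L4; bus BusRd Flush; mem=79
  op8 P1: load  L1 → I/S/I on L1; bus BusRd; mem=70
  op9 P0: store L4 := 96 → M/I/I on L4; bus BusRdX; mem=79
  op10 P0: load  L6 → S/I/I on L6; bus (none); mem=60
  op11 P0: load  L6 → S/I/I on L6; bus (none); mem=60
  op12 P1: load  L6 → S/S/I on L6; bus BusRd; mem=60
  op13 P0: load  L4 → M/I/I on L4; bus (none); mem=79
  op14 P1: store L4 := 63 → I/M/I on L4; bus BusRdX Flush; mem=96
  op15 P1: store L6 := 10 → I/M/I on L6; bus BusRdX; mem=60
  op16 P2: load  L2 → S/I/S on L2; bus BusRd Flush; mem=28
  op17 P0: load  L5 → S/I/I on L5; bus (none); mem=60
  op18 P1: load  L0 → S/S/I on L0; bus BusRd Flush; mem=82
  op19 P0: load  L7 → S/I/I on L7; bus BusRd; mem=0
  op20 P1: load  L5 → S/S/I on L5; bus BusRd; mem=60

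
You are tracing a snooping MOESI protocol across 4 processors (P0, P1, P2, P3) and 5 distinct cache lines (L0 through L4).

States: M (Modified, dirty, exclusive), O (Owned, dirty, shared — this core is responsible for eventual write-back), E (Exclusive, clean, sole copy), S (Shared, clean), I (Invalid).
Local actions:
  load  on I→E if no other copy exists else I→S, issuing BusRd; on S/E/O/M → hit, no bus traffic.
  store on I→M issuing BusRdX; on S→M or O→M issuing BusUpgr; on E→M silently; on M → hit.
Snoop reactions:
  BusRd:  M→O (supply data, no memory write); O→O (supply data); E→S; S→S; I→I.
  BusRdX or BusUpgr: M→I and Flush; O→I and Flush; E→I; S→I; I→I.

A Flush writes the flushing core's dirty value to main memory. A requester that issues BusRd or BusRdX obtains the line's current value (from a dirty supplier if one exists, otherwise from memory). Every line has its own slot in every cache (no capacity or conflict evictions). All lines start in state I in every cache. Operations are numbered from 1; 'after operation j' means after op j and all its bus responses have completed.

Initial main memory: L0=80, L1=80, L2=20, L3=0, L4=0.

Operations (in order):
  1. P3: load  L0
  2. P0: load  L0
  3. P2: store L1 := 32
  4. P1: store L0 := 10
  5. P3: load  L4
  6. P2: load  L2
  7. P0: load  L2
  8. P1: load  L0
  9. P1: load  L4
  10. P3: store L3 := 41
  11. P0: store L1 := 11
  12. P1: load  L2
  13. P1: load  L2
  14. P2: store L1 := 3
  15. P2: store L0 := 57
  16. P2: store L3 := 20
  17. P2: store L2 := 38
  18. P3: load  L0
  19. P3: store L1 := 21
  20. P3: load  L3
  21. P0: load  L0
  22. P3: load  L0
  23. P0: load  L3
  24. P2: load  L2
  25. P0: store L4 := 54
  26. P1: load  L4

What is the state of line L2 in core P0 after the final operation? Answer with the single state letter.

state = I

  op1 P3: load  L0 → I/I/I/E on L0; bus BusRd; mem=80
  op2 P0: load  L0 → S/I/I/S on L0; bus BusRd; mem=80
  op3 P2: store L1 := 32 → I/I/M/I on L1; bus BusRdX; mem=80
  op4 P1: store L0 := 10 → I/M/I/I on L0; bus BusRdX; mem=80
  op5 P3: load  L4 → I/I/I/E on L4; bus BusRd; mem=0
  op6 P2: load  L2 → I/I/E/I on L2; bus BusRd; mem=20
  op7 P0: load  L2 → S/I/S/I on L2; bus BusRd; mem=20
  op8 P1: load  L0 → I/M/I/I on L0; bus (none); mem=80
  op9 P1: load  L4 → I/S/I/S on L4; bus BusRd; mem=0
  op10 P3: store L3 := 41 → I/I/I/M on L3; bus BusRdX; mem=0
  op11 P0: store L1 := 11 → M/I/I/I on L1; bus BusRdX Flush; mem=32
  op12 P1: load  L2 → S/S/S/I on L2; bus BusRd; mem=20
  op13 P1: load  L2 → S/S/S/I on L2; bus (none); mem=20
  op14 P2: store L1 := 3 → I/I/M/I on L1; bus BusRdX Flush; mem=11
  op15 P2: store L0 := 57 → I/I/M/I on L0; bus BusRdX Flush; mem=10
  op16 P2: store L3 := 20 → I/I/M/I on L3; bus BusRdX Flush; mem=41
  op17 P2: store L2 := 38 → I/I/M/I on L2; bus BusUpgr; mem=20
  op18 P3: load  L0 → I/I/O/S on L0; bus BusRd; mem=10
  op19 P3: store L1 := 21 → I/I/I/M on L1; bus BusRdX Flush; mem=3
  op20 P3: load  L3 → I/I/O/S on L3; bus BusRd; mem=41
  op21 P0: load  L0 → S/I/O/S on L0; bus BusRd; mem=10
  op22 P3: load  L0 → S/I/O/S on L0; bus (none); mem=10
  op23 P0: load  L3 → S/I/O/S on L3; bus BusRd; mem=41
  op24 P2: load  L2 → I/I/M/I on L2; bus (none); mem=20
  op25 P0: store L4 := 54 → M/I/I/I on L4; bus BusRdX; mem=0
  op26 P1: load  L4 → O/S/I/I on L4; bus BusRd; mem=0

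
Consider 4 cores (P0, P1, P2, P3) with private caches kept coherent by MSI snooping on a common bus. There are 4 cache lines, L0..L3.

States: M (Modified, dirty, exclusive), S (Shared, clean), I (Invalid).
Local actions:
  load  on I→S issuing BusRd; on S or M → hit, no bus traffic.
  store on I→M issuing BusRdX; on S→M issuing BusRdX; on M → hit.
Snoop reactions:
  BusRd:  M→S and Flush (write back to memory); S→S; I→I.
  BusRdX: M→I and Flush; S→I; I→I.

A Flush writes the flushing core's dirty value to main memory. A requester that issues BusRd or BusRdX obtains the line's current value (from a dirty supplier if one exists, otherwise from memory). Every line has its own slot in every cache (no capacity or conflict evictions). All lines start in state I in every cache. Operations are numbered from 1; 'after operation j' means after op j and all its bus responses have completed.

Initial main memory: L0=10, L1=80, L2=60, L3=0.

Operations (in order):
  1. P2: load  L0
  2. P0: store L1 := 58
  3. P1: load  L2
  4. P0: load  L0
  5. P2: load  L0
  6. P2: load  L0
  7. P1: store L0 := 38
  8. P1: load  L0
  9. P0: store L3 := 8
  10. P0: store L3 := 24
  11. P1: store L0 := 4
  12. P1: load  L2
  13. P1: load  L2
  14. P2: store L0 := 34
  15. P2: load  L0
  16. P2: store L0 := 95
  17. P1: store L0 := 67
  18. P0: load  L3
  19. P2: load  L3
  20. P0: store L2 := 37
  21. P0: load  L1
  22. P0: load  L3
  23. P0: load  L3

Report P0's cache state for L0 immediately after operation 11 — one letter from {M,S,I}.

step 1: P2: load  L0  ⟶  IISI  (L0)  txn=BusRd  M[L0]=10
step 2: P0: store L1 := 58  ⟶  MIII  (L1)  txn=BusRdX  M[L1]=80
step 3: P1: load  L2  ⟶  ISII  (L2)  txn=BusRd  M[L2]=60
step 4: P0: load  L0  ⟶  SISI  (L0)  txn=BusRd  M[L0]=10
step 5: P2: load  L0  ⟶  SISI  (L0)  txn=∅  M[L0]=10
step 6: P2: load  L0  ⟶  SISI  (L0)  txn=∅  M[L0]=10
step 7: P1: store L0 := 38  ⟶  IMII  (L0)  txn=BusRdX  M[L0]=10
step 8: P1: load  L0  ⟶  IMII  (L0)  txn=∅  M[L0]=10
step 9: P0: store L3 := 8  ⟶  MIII  (L3)  txn=BusRdX  M[L3]=0
step 10: P0: store L3 := 24  ⟶  MIII  (L3)  txn=∅  M[L3]=0
step 11: P1: store L0 := 4  ⟶  IMII  (L0)  txn=∅  M[L0]=10
step 12: P1: load  L2  ⟶  ISII  (L2)  txn=∅  M[L2]=60
step 13: P1: load  L2  ⟶  ISII  (L2)  txn=∅  M[L2]=60
step 14: P2: store L0 := 34  ⟶  IIMI  (L0)  txn=BusRdX+Flush  M[L0]=4
step 15: P2: load  L0  ⟶  IIMI  (L0)  txn=∅  M[L0]=4
step 16: P2: store L0 := 95  ⟶  IIMI  (L0)  txn=∅  M[L0]=4
step 17: P1: store L0 := 67  ⟶  IMII  (L0)  txn=BusRdX+Flush  M[L0]=95
step 18: P0: load  L3  ⟶  MIII  (L3)  txn=∅  M[L3]=0
step 19: P2: load  L3  ⟶  SISI  (L3)  txn=BusRd+Flush  M[L3]=24
step 20: P0: store L2 := 37  ⟶  MIII  (L2)  txn=BusRdX  M[L2]=60
step 21: P0: load  L1  ⟶  MIII  (L1)  txn=∅  M[L1]=80
step 22: P0: load  L3  ⟶  SISI  (L3)  txn=∅  M[L3]=24
step 23: P0: load  L3  ⟶  SISI  (L3)  txn=∅  M[L3]=24

state = I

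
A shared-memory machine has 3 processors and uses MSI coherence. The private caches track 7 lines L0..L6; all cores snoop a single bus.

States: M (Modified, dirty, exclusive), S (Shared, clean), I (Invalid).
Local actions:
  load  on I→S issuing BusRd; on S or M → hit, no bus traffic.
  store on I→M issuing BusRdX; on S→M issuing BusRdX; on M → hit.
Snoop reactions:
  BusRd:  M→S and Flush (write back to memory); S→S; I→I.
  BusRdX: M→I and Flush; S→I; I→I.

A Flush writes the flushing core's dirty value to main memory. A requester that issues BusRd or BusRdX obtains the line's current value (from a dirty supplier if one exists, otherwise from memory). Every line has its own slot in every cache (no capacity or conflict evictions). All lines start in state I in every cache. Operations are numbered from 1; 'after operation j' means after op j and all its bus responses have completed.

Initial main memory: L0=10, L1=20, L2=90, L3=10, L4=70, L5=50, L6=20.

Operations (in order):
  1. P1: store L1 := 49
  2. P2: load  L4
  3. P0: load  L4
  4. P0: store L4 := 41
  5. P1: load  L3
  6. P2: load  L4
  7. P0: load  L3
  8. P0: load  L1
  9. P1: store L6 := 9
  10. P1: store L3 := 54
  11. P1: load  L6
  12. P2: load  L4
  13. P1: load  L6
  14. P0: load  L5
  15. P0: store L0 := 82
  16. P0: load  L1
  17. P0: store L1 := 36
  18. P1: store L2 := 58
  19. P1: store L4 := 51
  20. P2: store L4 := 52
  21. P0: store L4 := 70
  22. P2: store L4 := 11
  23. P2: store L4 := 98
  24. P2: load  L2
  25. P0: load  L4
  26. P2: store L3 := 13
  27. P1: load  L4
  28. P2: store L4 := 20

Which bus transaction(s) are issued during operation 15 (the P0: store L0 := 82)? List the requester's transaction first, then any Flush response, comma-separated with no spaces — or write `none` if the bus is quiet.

bus = BusRdX

  op1 P1: store L1 := 49 → I/M/I on L1; bus BusRdX; mem=20
  op2 P2: load  L4 → I/I/S on L4; bus BusRd; mem=70
  op3 P0: load  L4 → S/I/S on L4; bus BusRd; mem=70
  op4 P0: store L4 := 41 → M/I/I on L4; bus BusRdX; mem=70
  op5 P1: load  L3 → I/S/I on L3; bus BusRd; mem=10
  op6 P2: load  L4 → S/I/S on L4; bus BusRd Flush; mem=41
  op7 P0: load  L3 → S/S/I on L3; bus BusRd; mem=10
  op8 P0: load  L1 → S/S/I on L1; bus BusRd Flush; mem=49
  op9 P1: store L6 := 9 → I/M/I on L6; bus BusRdX; mem=20
  op10 P1: store L3 := 54 → I/M/I on L3; bus BusRdX; mem=10
  op11 P1: load  L6 → I/M/I on L6; bus (none); mem=20
  op12 P2: load  L4 → S/I/S on L4; bus (none); mem=41
  op13 P1: load  L6 → I/M/I on L6; bus (none); mem=20
  op14 P0: load  L5 → S/I/I on L5; bus BusRd; mem=50
  op15 P0: store L0 := 82 → M/I/I on L0; bus BusRdX; mem=10
  op16 P0: load  L1 → S/S/I on L1; bus (none); mem=49
  op17 P0: store L1 := 36 → M/I/I on L1; bus BusRdX; mem=49
  op18 P1: store L2 := 58 → I/M/I on L2; bus BusRdX; mem=90
  op19 P1: store L4 := 51 → I/M/I on L4; bus BusRdX; mem=41
  op20 P2: store L4 := 52 → I/I/M on L4; bus BusRdX Flush; mem=51
  op21 P0: store L4 := 70 → M/I/I on L4; bus BusRdX Flush; mem=52
  op22 P2: store L4 := 11 → I/I/M on L4; bus BusRdX Flush; mem=70
  op23 P2: store L4 := 98 → I/I/M on L4; bus (none); mem=70
  op24 P2: load  L2 → I/S/S on L2; bus BusRd Flush; mem=58
  op25 P0: load  L4 → S/I/S on L4; bus BusRd Flush; mem=98
  op26 P2: store L3 := 13 → I/I/M on L3; bus BusRdX Flush; mem=54
  op27 P1: load  L4 → S/S/S on L4; bus BusRd; mem=98
  op28 P2: store L4 := 20 → I/I/M on L4; bus BusRdX; mem=98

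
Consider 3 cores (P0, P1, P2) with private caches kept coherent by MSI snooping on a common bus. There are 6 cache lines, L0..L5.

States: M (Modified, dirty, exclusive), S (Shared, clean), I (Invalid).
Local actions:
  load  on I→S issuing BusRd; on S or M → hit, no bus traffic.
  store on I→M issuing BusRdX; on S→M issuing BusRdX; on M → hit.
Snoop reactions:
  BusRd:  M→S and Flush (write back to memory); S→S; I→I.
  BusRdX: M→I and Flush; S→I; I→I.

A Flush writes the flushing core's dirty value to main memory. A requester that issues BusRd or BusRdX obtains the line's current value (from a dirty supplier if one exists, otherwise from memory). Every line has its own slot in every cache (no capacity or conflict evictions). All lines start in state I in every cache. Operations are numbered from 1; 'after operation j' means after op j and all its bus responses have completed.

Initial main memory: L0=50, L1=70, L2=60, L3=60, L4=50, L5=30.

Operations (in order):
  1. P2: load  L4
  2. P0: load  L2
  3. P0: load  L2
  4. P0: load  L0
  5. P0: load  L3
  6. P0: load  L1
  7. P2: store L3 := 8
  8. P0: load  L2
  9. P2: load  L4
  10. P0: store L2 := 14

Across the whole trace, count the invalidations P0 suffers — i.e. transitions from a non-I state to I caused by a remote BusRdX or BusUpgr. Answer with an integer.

step 1: P2: load  L4  ⟶  IIS  (L4)  txn=BusRd  M[L4]=50
step 2: P0: load  L2  ⟶  SII  (L2)  txn=BusRd  M[L2]=60
step 3: P0: load  L2  ⟶  SII  (L2)  txn=∅  M[L2]=60
step 4: P0: load  L0  ⟶  SII  (L0)  txn=BusRd  M[L0]=50
step 5: P0: load  L3  ⟶  SII  (L3)  txn=BusRd  M[L3]=60
step 6: P0: load  L1  ⟶  SII  (L1)  txn=BusRd  M[L1]=70
step 7: P2: store L3 := 8  ⟶  IIM  (L3)  txn=BusRdX  M[L3]=60
step 8: P0: load  L2  ⟶  SII  (L2)  txn=∅  M[L2]=60
step 9: P2: load  L4  ⟶  IIS  (L4)  txn=∅  M[L4]=50
step 10: P0: store L2 := 14  ⟶  MII  (L2)  txn=BusRdX  M[L2]=60

invalidations = 1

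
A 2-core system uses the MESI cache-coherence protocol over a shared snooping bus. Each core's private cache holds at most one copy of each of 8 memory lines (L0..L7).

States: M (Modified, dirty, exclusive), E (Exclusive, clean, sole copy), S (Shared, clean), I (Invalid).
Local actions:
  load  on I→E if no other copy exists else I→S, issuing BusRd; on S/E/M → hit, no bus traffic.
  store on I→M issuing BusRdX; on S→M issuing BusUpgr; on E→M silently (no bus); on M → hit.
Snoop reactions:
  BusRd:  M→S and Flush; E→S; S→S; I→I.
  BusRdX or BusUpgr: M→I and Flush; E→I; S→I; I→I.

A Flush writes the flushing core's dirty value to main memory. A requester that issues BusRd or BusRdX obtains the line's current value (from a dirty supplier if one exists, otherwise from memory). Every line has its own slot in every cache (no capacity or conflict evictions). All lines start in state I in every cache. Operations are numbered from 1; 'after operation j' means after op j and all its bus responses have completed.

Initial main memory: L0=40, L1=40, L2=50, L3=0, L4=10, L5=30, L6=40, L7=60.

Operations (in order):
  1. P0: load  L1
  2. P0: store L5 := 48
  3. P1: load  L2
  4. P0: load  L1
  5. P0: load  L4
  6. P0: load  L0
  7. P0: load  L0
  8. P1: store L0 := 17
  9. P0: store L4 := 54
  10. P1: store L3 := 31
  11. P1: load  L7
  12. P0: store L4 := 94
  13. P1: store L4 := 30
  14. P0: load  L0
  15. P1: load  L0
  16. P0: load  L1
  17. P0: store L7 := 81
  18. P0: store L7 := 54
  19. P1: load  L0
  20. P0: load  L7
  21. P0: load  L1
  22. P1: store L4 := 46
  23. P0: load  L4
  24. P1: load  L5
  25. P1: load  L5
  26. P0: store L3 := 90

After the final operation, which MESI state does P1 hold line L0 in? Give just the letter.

1. P0: load  L1  bus=[BusRd]  L1: P0=E P1=I  mem[L1]=40
2. P0: store L5 := 48  bus=[BusRdX]  L5: P0=M P1=I  mem[L5]=30
3. P1: load  L2  bus=[BusRd]  L2: P0=I P1=E  mem[L2]=50
4. P0: load  L1  bus=[-]  L1: P0=E P1=I  mem[L1]=40
5. P0: load  L4  bus=[BusRd]  L4: P0=E P1=I  mem[L4]=10
6. P0: load  L0  bus=[BusRd]  L0: P0=E P1=I  mem[L0]=40
7. P0: load  L0  bus=[-]  L0: P0=E P1=I  mem[L0]=40
8. P1: store L0 := 17  bus=[BusRdX]  L0: P0=I P1=M  mem[L0]=40
9. P0: store L4 := 54  bus=[-]  L4: P0=M P1=I  mem[L4]=10
10. P1: store L3 := 31  bus=[BusRdX]  L3: P0=I P1=M  mem[L3]=0
11. P1: load  L7  bus=[BusRd]  L7: P0=I P1=E  mem[L7]=60
12. P0: store L4 := 94  bus=[-]  L4: P0=M P1=I  mem[L4]=10
13. P1: store L4 := 30  bus=[BusRdX,Flush]  L4: P0=I P1=M  mem[L4]=94
14. P0: load  L0  bus=[BusRd,Flush]  L0: P0=S P1=S  mem[L0]=17
15. P1: load  L0  bus=[-]  L0: P0=S P1=S  mem[L0]=17
16. P0: load  L1  bus=[-]  L1: P0=E P1=I  mem[L1]=40
17. P0: store L7 := 81  bus=[BusRdX]  L7: P0=M P1=I  mem[L7]=60
18. P0: store L7 := 54  bus=[-]  L7: P0=M P1=I  mem[L7]=60
19. P1: load  L0  bus=[-]  L0: P0=S P1=S  mem[L0]=17
20. P0: load  L7  bus=[-]  L7: P0=M P1=I  mem[L7]=60
21. P0: load  L1  bus=[-]  L1: P0=E P1=I  mem[L1]=40
22. P1: store L4 := 46  bus=[-]  L4: P0=I P1=M  mem[L4]=94
23. P0: load  L4  bus=[BusRd,Flush]  L4: P0=S P1=S  mem[L4]=46
24. P1: load  L5  bus=[BusRd,Flush]  L5: P0=S P1=S  mem[L5]=48
25. P1: load  L5  bus=[-]  L5: P0=S P1=S  mem[L5]=48
26. P0: store L3 := 90  bus=[BusRdX,Flush]  L3: P0=M P1=I  mem[L3]=31

state = S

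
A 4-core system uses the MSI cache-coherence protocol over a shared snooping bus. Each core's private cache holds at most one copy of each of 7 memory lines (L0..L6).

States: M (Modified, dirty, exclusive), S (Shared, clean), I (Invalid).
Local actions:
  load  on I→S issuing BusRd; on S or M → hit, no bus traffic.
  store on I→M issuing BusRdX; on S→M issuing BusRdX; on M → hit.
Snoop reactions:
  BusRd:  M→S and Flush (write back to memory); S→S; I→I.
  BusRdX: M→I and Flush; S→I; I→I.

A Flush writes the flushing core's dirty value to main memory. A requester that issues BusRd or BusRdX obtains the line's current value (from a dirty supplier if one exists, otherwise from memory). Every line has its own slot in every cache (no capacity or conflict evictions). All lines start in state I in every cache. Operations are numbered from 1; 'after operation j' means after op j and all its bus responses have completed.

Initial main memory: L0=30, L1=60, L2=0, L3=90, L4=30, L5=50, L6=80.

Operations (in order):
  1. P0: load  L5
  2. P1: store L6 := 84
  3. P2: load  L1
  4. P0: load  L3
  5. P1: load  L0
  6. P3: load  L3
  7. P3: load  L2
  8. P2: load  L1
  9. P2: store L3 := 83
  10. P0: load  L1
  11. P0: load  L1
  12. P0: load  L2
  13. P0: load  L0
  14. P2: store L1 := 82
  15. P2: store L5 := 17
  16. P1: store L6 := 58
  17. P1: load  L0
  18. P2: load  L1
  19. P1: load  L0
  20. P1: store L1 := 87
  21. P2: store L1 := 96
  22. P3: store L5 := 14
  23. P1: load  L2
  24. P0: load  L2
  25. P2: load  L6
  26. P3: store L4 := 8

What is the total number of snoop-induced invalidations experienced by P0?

invalidations = 3

[1] P0: load  L5 | P0:S(50), P1:I, P2:I, P3:I | bus: BusRd
[2] P1: store L6 := 84 | P0:I, P1:M(84), P2:I, P3:I | bus: BusRdX
[3] P2: load  L1 | P0:I, P1:I, P2:S(60), P3:I | bus: BusRd
[4] P0: load  L3 | P0:S(90), P1:I, P2:I, P3:I | bus: BusRd
[5] P1: load  L0 | P0:I, P1:S(30), P2:I, P3:I | bus: BusRd
[6] P3: load  L3 | P0:S(90), P1:I, P2:I, P3:S(90) | bus: BusRd
[7] P3: load  L2 | P0:I, P1:I, P2:I, P3:S(0) | bus: BusRd
[8] P2: load  L1 | P0:I, P1:I, P2:S(60), P3:I | bus: none
[9] P2: store L3 := 83 | P0:I, P1:I, P2:M(83), P3:I | bus: BusRdX
[10] P0: load  L1 | P0:S(60), P1:I, P2:S(60), P3:I | bus: BusRd
[11] P0: load  L1 | P0:S(60), P1:I, P2:S(60), P3:I | bus: none
[12] P0: load  L2 | P0:S(0), P1:I, P2:I, P3:S(0) | bus: BusRd
[13] P0: load  L0 | P0:S(30), P1:S(30), P2:I, P3:I | bus: BusRd
[14] P2: store L1 := 82 | P0:I, P1:I, P2:M(82), P3:I | bus: BusRdX
[15] P2: store L5 := 17 | P0:I, P1:I, P2:M(17), P3:I | bus: BusRdX
[16] P1: store L6 := 58 | P0:I, P1:M(58), P2:I, P3:I | bus: none
[17] P1: load  L0 | P0:S(30), P1:S(30), P2:I, P3:I | bus: none
[18] P2: load  L1 | P0:I, P1:I, P2:M(82), P3:I | bus: none
[19] P1: load  L0 | P0:S(30), P1:S(30), P2:I, P3:I | bus: none
[20] P1: store L1 := 87 | P0:I, P1:M(87), P2:I, P3:I | bus: BusRdX,Flush
[21] P2: store L1 := 96 | P0:I, P1:I, P2:M(96), P3:I | bus: BusRdX,Flush
[22] P3: store L5 := 14 | P0:I, P1:I, P2:I, P3:M(14) | bus: BusRdX,Flush
[23] P1: load  L2 | P0:S(0), P1:S(0), P2:I, P3:S(0) | bus: BusRd
[24] P0: load  L2 | P0:S(0), P1:S(0), P2:I, P3:S(0) | bus: none
[25] P2: load  L6 | P0:I, P1:S(58), P2:S(58), P3:I | bus: BusRd,Flush
[26] P3: store L4 := 8 | P0:I, P1:I, P2:I, P3:M(8) | bus: BusRdX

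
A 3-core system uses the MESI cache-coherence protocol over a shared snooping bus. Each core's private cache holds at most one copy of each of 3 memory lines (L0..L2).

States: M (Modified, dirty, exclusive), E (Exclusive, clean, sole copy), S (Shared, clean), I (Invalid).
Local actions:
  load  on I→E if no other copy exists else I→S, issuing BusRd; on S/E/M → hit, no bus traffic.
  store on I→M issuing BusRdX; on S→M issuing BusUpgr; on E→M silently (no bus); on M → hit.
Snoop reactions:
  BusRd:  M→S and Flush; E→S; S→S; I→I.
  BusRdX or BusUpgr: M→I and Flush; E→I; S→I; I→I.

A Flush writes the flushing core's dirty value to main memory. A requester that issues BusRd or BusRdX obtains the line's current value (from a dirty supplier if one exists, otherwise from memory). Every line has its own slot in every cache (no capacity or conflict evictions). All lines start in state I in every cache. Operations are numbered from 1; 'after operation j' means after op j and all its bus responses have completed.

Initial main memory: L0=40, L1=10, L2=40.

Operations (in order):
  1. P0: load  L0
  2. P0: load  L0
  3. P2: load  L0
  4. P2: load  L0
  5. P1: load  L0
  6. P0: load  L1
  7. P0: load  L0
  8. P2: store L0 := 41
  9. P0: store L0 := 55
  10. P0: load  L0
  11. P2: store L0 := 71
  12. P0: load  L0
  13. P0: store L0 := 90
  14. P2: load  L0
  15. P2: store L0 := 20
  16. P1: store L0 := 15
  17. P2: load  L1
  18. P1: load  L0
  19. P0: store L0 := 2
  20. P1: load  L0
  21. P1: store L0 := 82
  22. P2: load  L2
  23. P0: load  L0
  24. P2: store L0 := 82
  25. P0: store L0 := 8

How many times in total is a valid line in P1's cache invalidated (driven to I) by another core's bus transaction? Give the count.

invalidations = 3

1. P0: load  L0  bus=[BusRd]  L0: P0=E P1=I P2=I  mem[L0]=40
2. P0: load  L0  bus=[-]  L0: P0=E P1=I P2=I  mem[L0]=40
3. P2: load  L0  bus=[BusRd]  L0: P0=S P1=I P2=S  mem[L0]=40
4. P2: load  L0  bus=[-]  L0: P0=S P1=I P2=S  mem[L0]=40
5. P1: load  L0  bus=[BusRd]  L0: P0=S P1=S P2=S  mem[L0]=40
6. P0: load  L1  bus=[BusRd]  L1: P0=E P1=I P2=I  mem[L1]=10
7. P0: load  L0  bus=[-]  L0: P0=S P1=S P2=S  mem[L0]=40
8. P2: store L0 := 41  bus=[BusUpgr]  L0: P0=I P1=I P2=M  mem[L0]=40
9. P0: store L0 := 55  bus=[BusRdX,Flush]  L0: P0=M P1=I P2=I  mem[L0]=41
10. P0: load  L0  bus=[-]  L0: P0=M P1=I P2=I  mem[L0]=41
11. P2: store L0 := 71  bus=[BusRdX,Flush]  L0: P0=I P1=I P2=M  mem[L0]=55
12. P0: load  L0  bus=[BusRd,Flush]  L0: P0=S P1=I P2=S  mem[L0]=71
13. P0: store L0 := 90  bus=[BusUpgr]  L0: P0=M P1=I P2=I  mem[L0]=71
14. P2: load  L0  bus=[BusRd,Flush]  L0: P0=S P1=I P2=S  mem[L0]=90
15. P2: store L0 := 20  bus=[BusUpgr]  L0: P0=I P1=I P2=M  mem[L0]=90
16. P1: store L0 := 15  bus=[BusRdX,Flush]  L0: P0=I P1=M P2=I  mem[L0]=20
17. P2: load  L1  bus=[BusRd]  L1: P0=S P1=I P2=S  mem[L1]=10
18. P1: load  L0  bus=[-]  L0: P0=I P1=M P2=I  mem[L0]=20
19. P0: store L0 := 2  bus=[BusRdX,Flush]  L0: P0=M P1=I P2=I  mem[L0]=15
20. P1: load  L0  bus=[BusRd,Flush]  L0: P0=S P1=S P2=I  mem[L0]=2
21. P1: store L0 := 82  bus=[BusUpgr]  L0: P0=I P1=M P2=I  mem[L0]=2
22. P2: load  L2  bus=[BusRd]  L2: P0=I P1=I P2=E  mem[L2]=40
23. P0: load  L0  bus=[BusRd,Flush]  L0: P0=S P1=S P2=I  mem[L0]=82
24. P2: store L0 := 82  bus=[BusRdX]  L0: P0=I P1=I P2=M  mem[L0]=82
25. P0: store L0 := 8  bus=[BusRdX,Flush]  L0: P0=M P1=I P2=I  mem[L0]=82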